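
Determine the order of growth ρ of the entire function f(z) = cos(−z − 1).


cos(w) is a linear combination of e^{iw} and e^{−iw} (or e^w, e^{−w} in the hyperbolic case), so |cos(w)| ≤ e^{|w|}. With w = −z − 1, |w| ≤ 1|z| + 1 = 1r + 1 on |z| = r, giving M(r) ≤ e^{1r + 1}, so ρ ≤ 1. On a suitable ray (z = it for sin/cos; z = t for sinh/cosh, t real → ∞), |cos(−z − 1)| grows like e^{1|t|}/2, so ρ ≥ 1. Hence ρ = 1.
Therefore ρ = 1.

Order ρ = 1.


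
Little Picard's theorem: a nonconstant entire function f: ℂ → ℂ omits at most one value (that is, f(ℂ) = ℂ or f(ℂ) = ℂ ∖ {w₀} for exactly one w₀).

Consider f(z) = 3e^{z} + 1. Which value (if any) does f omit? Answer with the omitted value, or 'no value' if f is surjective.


Little Picard bounds the complement of f(ℂ) to at most one point.
e^{z} is never zero on ℂ, so 3·e^{z} takes every value in ℂ ∖ {0}. Adding 1 shifts the range to ℂ ∖ {1}. Thus f omits exactly the value 1.

Omitted value: 1.


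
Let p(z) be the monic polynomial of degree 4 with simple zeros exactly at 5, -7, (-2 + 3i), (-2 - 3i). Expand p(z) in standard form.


The polynomial is p(z) = ∏_{α ∈ S} (z − α), where S = {5, -7, (-2 + 3i), (-2 - 3i)}.
Expanding the product yields: p(z) = z^4 + 6·z^3 -14·z^2 -114·z -455.
Note conjugate pairs combine to real quadratics: (z − (-2+3i))(z − (-2−3i)) = z² + 4z + 13.
The resulting polynomial has degree 4 and real coefficients as required.

p(z) = z^4 + 6·z^3 -14·z^2 -114·z -455.


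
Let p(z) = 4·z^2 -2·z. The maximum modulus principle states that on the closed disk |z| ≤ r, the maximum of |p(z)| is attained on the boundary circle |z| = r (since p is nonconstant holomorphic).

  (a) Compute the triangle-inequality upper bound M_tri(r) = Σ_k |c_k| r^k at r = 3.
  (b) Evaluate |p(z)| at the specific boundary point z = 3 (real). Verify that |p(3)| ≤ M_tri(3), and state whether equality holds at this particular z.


Coefficients: c_0 = 0, c_1 = -2, c_2 = 4. Radius r = 3.
Part (a). Triangle bound: M_tri(r) = Σ_k |c_k| r^k
  = |0|·3^0 + |-2|·3^1 + |4|·3^2
  = 0 + 6 + 36 = 42.
This bounds M(r) := max_{|z|=r} |p(z)| from above; equality holds iff all terms c_k z^k can be made to align in phase at a single z on |z|=r.
Part (b). At z = 3 (real, on the circle |z| = r):
  p(3) = (0)·3^0 + (-2)·3^1 + (4)·3^2 = 30.
  |p(3)| = 30.
Check: |p(3)| = 30 ≤ 42 = M_tri(3). ✓ Equality does not hold at z = 3 (the coefficients have mixed signs, so the terms do not all align in phase there).

M_tri(3) = 42; |p(3)| = 30; equality at z=3: no.


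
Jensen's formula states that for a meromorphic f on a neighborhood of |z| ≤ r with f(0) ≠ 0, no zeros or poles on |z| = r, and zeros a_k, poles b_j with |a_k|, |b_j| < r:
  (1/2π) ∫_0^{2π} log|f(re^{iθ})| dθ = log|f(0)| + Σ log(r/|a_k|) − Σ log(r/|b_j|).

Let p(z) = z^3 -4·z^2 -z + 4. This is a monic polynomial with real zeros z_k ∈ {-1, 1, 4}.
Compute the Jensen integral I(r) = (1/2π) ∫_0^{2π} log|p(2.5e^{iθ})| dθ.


Zeros: -1, 1, 4; r = 2.5.
Inside |z| < r: -1, 1. Outside (|z| ≥ r): 4.
p(0) = 4, so log|p(0)| = log(4) = 1.3863.
Apply Jensen: I(r) = log|p(0)| + Σ_k log(r/|z_k|), summed over zeros inside |z| < r.
  log(r/|z_k|) for z_k = -1: log(2.5/1) = 0.9163
  log(r/|z_k|) for z_k = 1: log(2.5/1) = 0.9163
  Outside zeros (4) contribute nothing to the Jensen sum.
Sum over inside zeros: 1.8326.
I(r) = log|p(0)| + (inside sum) = 1.3863 + 1.8326 = 3.2189.
Note: since some zeros are outside |z| ≤ r, the simplified n·log(r) form does NOT apply — only the inside zeros contribute.

I(r) ≈ 3.2189.


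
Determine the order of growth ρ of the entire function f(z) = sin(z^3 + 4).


Write sin(w) = (e^{iw} ± e^{−iw})/(2 or 2i), so |sin(w)| ≤ e^{|w|}. With w = z^3 + 4, |w| ≤ 1r^3 + 4 on |z|=r, giving M(r) ≤ e^{1r^3 + 4} and ρ ≤ 3. For the lower bound, choose z on |z|=r with 1z^3 purely imaginary of modulus 1r^3; then |sin(z^3 + 4)| grows like e^{1r^3}/2, so ρ ≥ 3. Hence ρ = 3.
Therefore ρ = 3.

Order ρ = 3.


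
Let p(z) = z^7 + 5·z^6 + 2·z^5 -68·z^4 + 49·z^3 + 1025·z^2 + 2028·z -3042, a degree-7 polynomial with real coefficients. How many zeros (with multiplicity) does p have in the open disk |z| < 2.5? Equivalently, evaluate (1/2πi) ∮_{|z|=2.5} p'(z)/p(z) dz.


The zeros of p are: 1, (-3 + 3i), (-3 - 3i), (3 + 2i), (3 - 2i), (-3 + 2i), (-3 - 2i).
Their magnitudes are: 1, 4.243, 4.243, 3.606, 3.606, 3.606, 3.606.
Zeros with |z| < R = 2.5: 1.
Count = 1.
By the argument principle, (1/2πi) ∮_{|z|=R} p'(z)/p(z) dz equals exactly this count.

Number of zeros inside |z| < 2.5: 1.


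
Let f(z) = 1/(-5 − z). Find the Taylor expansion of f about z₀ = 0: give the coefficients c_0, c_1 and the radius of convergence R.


Let w = z − z₀, so z = z₀ + w.
Then -5 − z = -5 − (z₀ + w) = (-5 − z₀) − w = -5 − w.
f(z) = 1/(-5 − w) = (1/(-5)) · 1/(1 − w/(-5)) = Σ_{n≥0} w^n / (-5)^(n+1).
So c_n = 1/(-5)^(n+1):
  c_0 = 1/(-5)^1 = -1/5.
  c_1 = 1/(-5)^2 = 1/25.
The series is valid for |w/d| < 1, i.e. |z − z₀| < |d|.
Radius of convergence: R = |-5 − z₀| = |-5| = 5 (distance from z₀ to the singularity z = -5).

c_0 = -1/5, c_1 = 1/25; R = 5.


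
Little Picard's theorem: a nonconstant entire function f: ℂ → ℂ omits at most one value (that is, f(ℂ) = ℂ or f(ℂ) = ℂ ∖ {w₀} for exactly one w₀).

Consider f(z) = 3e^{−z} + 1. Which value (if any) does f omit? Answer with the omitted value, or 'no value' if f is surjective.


Little Picard bounds the complement of f(ℂ) to at most one point.
e^{−z} is never zero on ℂ, so 3·e^{−z} takes every value in ℂ ∖ {0}. Adding 1 shifts the range to ℂ ∖ {1}. Thus f omits exactly the value 1.

Omitted value: 1.


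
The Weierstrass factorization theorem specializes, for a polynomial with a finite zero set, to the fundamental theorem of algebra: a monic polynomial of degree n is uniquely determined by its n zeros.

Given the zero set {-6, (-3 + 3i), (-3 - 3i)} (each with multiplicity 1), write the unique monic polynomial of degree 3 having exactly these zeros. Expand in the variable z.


The polynomial is p(z) = ∏_{α ∈ S} (z − α), where S = {-6, (-3 + 3i), (-3 - 3i)}.
Expanding the product yields: p(z) = z^3 + 12·z^2 + 54·z + 108.
Note conjugate pairs combine to real quadratics: (z − (-3+3i))(z − (-3−3i)) = z² + 6z + 18.
The resulting polynomial has degree 3 and real coefficients as required.

p(z) = z^3 + 12·z^2 + 54·z + 108.


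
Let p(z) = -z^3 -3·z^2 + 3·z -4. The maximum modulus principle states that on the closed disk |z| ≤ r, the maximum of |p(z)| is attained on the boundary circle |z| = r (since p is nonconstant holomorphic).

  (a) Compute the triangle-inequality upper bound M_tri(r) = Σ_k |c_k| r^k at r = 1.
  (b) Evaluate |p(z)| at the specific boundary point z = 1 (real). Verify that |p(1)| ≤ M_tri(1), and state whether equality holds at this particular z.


Coefficients: c_0 = -4, c_1 = 3, c_2 = -3, c_3 = -1. Radius r = 1.
Part (a). Triangle bound: M_tri(r) = Σ_k |c_k| r^k
  = |-4|·1^0 + |3|·1^1 + |-3|·1^2 + |-1|·1^3
  = 4 + 3 + 3 + 1 = 11.
This bounds M(r) := max_{|z|=r} |p(z)| from above; equality holds iff all terms c_k z^k can be made to align in phase at a single z on |z|=r.
Part (b). At z = 1 (real, on the circle |z| = r):
  p(1) = (-4)·1^0 + (3)·1^1 + (-3)·1^2 + (-1)·1^3 = -5.
  |p(1)| = 5.
Check: |p(1)| = 5 ≤ 11 = M_tri(1). ✓ Equality does not hold at z = 1 (the coefficients have mixed signs, so the terms do not all align in phase there).

M_tri(1) = 11; |p(1)| = 5; equality at z=1: no.


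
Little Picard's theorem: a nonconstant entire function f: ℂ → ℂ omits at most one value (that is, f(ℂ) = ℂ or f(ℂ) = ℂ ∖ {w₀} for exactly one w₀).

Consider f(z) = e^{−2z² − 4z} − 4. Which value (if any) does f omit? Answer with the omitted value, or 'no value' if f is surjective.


Little Picard bounds the complement of f(ℂ) to at most one point.
The exponent g(z) = −2z² − 4z is a nonconstant polynomial, hence surjective onto ℂ. So e^{g(z)} takes every value in {e^w : w ∈ ℂ} = ℂ ∖ {0}. Adding -4 shifts the range to ℂ ∖ {-4}. f omits exactly -4.

Omitted value: -4.


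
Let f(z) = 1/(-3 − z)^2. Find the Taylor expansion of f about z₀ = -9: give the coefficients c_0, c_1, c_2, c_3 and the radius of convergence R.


Let w = z − z₀, so z = z₀ + w.
Then -3 − z = -3 − (z₀ + w) = (-3 − z₀) − w = 6 − w.
f(z) = 1/(6 − w)^2 = (1/(6)^2) · (1 − w/(6))^{−2}.
By the binomial series (1−u)^{−2} = Σ_{n≥0} C(n+1, 1) u^n for |u|<1, with u = w/(6):
  c_n = C(n+1, 1) / (6)^(n+2).
  c_0 = 1/(6)^2 = 1/36.
  c_1 = 2/(6)^3 = 1/108.
  c_2 = 3/(6)^4 = 1/432.
  c_3 = 4/(6)^5 = 1/1944.
The series is valid for |w/d| < 1, i.e. |z − z₀| < |d|.
Radius of convergence: R = |-3 − z₀| = |6| = 6 (distance from z₀ to the singularity z = -3).

c_0 = 1/36, c_1 = 1/108, c_2 = 1/432, c_3 = 1/1944; R = 6.


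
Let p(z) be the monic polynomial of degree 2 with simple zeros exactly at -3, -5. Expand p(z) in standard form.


The polynomial is p(z) = ∏_{α ∈ S} (z − α), where S = {-3, -5}.
Expanding the product yields: p(z) = z^2 + 8·z + 15.
The resulting polynomial has degree 2 and real coefficients as required.

p(z) = z^2 + 8·z + 15.


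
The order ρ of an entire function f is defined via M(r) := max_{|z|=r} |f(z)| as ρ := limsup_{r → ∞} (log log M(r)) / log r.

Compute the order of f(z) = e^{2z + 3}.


|e^{2z + 3}| = e^{Re(2·z) + 3} ≤ e^{2|z|^1 + 3} = e^{2r^1 + 3} on |z| = r, so ρ ≤ 1. Choosing z on |z|=r so that 2·z is real positive (always possible by picking arg z appropriately) gives |f(z)| = e^{2r^1 + 3}, matching the bound. The additive constant 3 does not affect log log M(r) ~ 1·log r. Hence ρ = 1.
Therefore ρ = 1.

Order ρ = 1.


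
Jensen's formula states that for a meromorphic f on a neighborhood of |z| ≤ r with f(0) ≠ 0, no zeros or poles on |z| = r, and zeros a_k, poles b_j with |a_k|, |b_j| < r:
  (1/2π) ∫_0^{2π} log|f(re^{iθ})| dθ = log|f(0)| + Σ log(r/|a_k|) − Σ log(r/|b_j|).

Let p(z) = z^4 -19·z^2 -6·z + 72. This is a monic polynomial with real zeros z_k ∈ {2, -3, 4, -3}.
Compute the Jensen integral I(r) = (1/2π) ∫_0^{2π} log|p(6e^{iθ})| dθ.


Zeros: -3, -3, 2, 4; r = 6.
Inside |z| < r: -3, -3, 2, 4. Outside (|z| ≥ r): ∅.
p(0) = 72, so log|p(0)| = log(72) = 4.2767.
Apply Jensen: I(r) = log|p(0)| + Σ_k log(r/|z_k|), summed over zeros inside |z| < r.
  log(r/|z_k|) for z_k = 2: log(6/2) = 1.0986
  log(r/|z_k|) for z_k = -3: log(6/3) = 0.6931
  log(r/|z_k|) for z_k = 4: log(6/4) = 0.4055
  log(r/|z_k|) for z_k = -3: log(6/3) = 0.6931
Sum over inside zeros: 2.8904.
I(r) = log|p(0)| + (inside sum) = 4.2767 + 2.8904 = 7.1670.
Closed form (all zeros inside, monic): I(r) = n·log(r) = 4·log(6) = 7.1670. ✓

I(r) ≈ 7.1670.


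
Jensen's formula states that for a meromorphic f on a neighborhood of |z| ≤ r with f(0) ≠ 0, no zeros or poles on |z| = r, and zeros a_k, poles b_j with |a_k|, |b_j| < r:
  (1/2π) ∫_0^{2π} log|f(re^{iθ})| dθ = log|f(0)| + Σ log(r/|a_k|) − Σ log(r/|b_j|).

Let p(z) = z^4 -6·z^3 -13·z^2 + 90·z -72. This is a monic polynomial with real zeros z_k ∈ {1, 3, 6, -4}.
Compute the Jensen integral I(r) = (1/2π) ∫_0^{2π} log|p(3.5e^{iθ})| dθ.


Zeros: -4, 1, 3, 6; r = 3.5.
Inside |z| < r: 1, 3. Outside (|z| ≥ r): -4, 6.
p(0) = -72, so log|p(0)| = log(72) = 4.2767.
Apply Jensen: I(r) = log|p(0)| + Σ_k log(r/|z_k|), summed over zeros inside |z| < r.
  log(r/|z_k|) for z_k = 1: log(3.5/1) = 1.2528
  log(r/|z_k|) for z_k = 3: log(3.5/3) = 0.1542
  Outside zeros (-4, 6) contribute nothing to the Jensen sum.
Sum over inside zeros: 1.4069.
I(r) = log|p(0)| + (inside sum) = 4.2767 + 1.4069 = 5.6836.
Note: since some zeros are outside |z| ≤ r, the simplified n·log(r) form does NOT apply — only the inside zeros contribute.

I(r) ≈ 5.6836.


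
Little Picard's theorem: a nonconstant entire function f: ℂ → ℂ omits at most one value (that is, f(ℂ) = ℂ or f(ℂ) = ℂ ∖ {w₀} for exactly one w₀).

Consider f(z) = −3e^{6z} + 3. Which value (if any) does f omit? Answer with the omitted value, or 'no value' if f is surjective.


Little Picard bounds the complement of f(ℂ) to at most one point.
e^{6z} is never zero on ℂ, so -3·e^{6z} takes every value in ℂ ∖ {0}. Adding 3 shifts the range to ℂ ∖ {3}. Thus f omits exactly the value 3.

Omitted value: 3.


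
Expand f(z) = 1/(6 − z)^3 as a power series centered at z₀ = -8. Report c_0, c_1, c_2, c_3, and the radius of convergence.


Let w = z − z₀, so z = z₀ + w.
Then 6 − z = 6 − (z₀ + w) = (6 − z₀) − w = 14 − w.
f(z) = 1/(14 − w)^3 = (1/(14)^3) · (1 − w/(14))^{−3}.
By the binomial series (1−u)^{−3} = Σ_{n≥0} C(n+2, 2) u^n for |u|<1, with u = w/(14):
  c_n = C(n+2, 2) / (14)^(n+3).
  c_0 = 1/(14)^3 = 1/2744.
  c_1 = 3/(14)^4 = 3/38416.
  c_2 = 6/(14)^5 = 3/268912.
  c_3 = 10/(14)^6 = 5/3764768.
The series is valid for |w/d| < 1, i.e. |z − z₀| < |d|.
Radius of convergence: R = |6 − z₀| = |14| = 14 (distance from z₀ to the singularity z = 6).

c_0 = 1/2744, c_1 = 3/38416, c_2 = 3/268912, c_3 = 5/3764768; R = 14.


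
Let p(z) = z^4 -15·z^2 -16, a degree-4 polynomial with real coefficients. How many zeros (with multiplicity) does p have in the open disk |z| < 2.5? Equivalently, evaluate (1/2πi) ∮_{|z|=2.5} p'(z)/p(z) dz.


The zeros of p are: -4, (0 + 1i), (0 - 1i), 4.
Their magnitudes are: 4, 1, 1, 4.
Zeros with |z| < R = 2.5: (0 + 1i), (0 - 1i).
Count = 2.
By the argument principle, (1/2πi) ∮_{|z|=R} p'(z)/p(z) dz equals exactly this count.

Number of zeros inside |z| < 2.5: 2.


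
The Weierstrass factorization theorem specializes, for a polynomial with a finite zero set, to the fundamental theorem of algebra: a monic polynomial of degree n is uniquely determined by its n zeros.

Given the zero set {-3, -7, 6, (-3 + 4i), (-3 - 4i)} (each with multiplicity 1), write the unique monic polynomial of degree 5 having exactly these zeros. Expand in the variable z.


The polynomial is p(z) = ∏_{α ∈ S} (z − α), where S = {-3, -7, 6, (-3 + 4i), (-3 - 4i)}.
Expanding the product yields: p(z) = z^5 + 10·z^4 + 10·z^3 -260·z^2 -1731·z -3150.
Note conjugate pairs combine to real quadratics: (z − (-3+4i))(z − (-3−4i)) = z² + 6z + 25.
The resulting polynomial has degree 5 and real coefficients as required.

p(z) = z^5 + 10·z^4 + 10·z^3 -260·z^2 -1731·z -3150.


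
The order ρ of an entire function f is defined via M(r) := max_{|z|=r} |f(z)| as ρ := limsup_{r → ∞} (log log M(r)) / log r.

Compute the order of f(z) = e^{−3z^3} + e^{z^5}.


Each summand is entire of order 3 and 5 respectively (as in the single-exponential case). The order of a sum is at most the max of the orders, so ρ ≤ 5. For the lower bound: on |z|=r choose arg z so that 1z^5 is real positive; then |e^{1z^5}| = e^{1r^5} while |e^{-3z^3}| ≤ e^{3r^3} = o(e^{1r^5}). So |f| ≥ e^{1r^5}(1 − o(1)) and ρ ≥ 5. Hence ρ = max(3, 5) = 5.
Therefore ρ = 5.

Order ρ = 5.


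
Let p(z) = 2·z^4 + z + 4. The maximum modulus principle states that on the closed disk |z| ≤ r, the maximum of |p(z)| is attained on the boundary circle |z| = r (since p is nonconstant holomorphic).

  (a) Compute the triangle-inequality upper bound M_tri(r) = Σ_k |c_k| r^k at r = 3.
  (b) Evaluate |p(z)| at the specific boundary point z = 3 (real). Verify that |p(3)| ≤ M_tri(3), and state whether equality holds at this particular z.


Coefficients: c_0 = 4, c_1 = 1, c_2 = 0, c_3 = 0, c_4 = 2. Radius r = 3.
Part (a). Triangle bound: M_tri(r) = Σ_k |c_k| r^k
  = |4|·3^0 + |1|·3^1 + |0|·3^2 + |0|·3^3 + |2|·3^4
  = 4 + 3 + 0 + 0 + 162 = 169.
This bounds M(r) := max_{|z|=r} |p(z)| from above; equality holds iff all terms c_k z^k can be made to align in phase at a single z on |z|=r.
Part (b). At z = 3 (real, on the circle |z| = r):
  p(3) = (4)·3^0 + (1)·3^1 + (0)·3^2 + (0)·3^3 + (2)·3^4 = 169.
  |p(3)| = 169.
Since all nonzero coefficients share the same sign, |p(3)| = 169 = M_tri(3); the triangle bound is attained at z = 3, so in fact M(r) = 169.

M_tri(3) = 169; |p(3)| = 169; equality at z=3: yes.


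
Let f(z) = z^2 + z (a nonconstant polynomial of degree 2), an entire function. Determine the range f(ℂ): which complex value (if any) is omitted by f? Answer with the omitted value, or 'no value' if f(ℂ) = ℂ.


Little Picard bounds the complement of f(ℂ) to at most one point.
For every w ∈ ℂ, the equation p(z) − w = 0 is a nonconstant polynomial in z and hence has at least one root by the fundamental theorem of algebra. So p is surjective onto ℂ, omitting no value.

Omitted value: no value.


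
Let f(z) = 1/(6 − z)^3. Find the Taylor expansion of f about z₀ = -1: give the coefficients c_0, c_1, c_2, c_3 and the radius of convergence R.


Let w = z − z₀, so z = z₀ + w.
Then 6 − z = 6 − (z₀ + w) = (6 − z₀) − w = 7 − w.
f(z) = 1/(7 − w)^3 = (1/(7)^3) · (1 − w/(7))^{−3}.
By the binomial series (1−u)^{−3} = Σ_{n≥0} C(n+2, 2) u^n for |u|<1, with u = w/(7):
  c_n = C(n+2, 2) / (7)^(n+3).
  c_0 = 1/(7)^3 = 1/343.
  c_1 = 3/(7)^4 = 3/2401.
  c_2 = 6/(7)^5 = 6/16807.
  c_3 = 10/(7)^6 = 10/117649.
The series is valid for |w/d| < 1, i.e. |z − z₀| < |d|.
Radius of convergence: R = |6 − z₀| = |7| = 7 (distance from z₀ to the singularity z = 6).

c_0 = 1/343, c_1 = 3/2401, c_2 = 6/16807, c_3 = 10/117649; R = 7.


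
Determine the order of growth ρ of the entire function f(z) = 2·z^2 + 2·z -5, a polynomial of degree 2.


|f(z)| ≤ Σ|c_k|·r^k = O(r^2) as r → ∞. Polynomial growth is O(e^{r^ε}) for every ε > 0 (since r^2/e^{r^ε} → 0), so ρ ≤ ε for all ε > 0, i.e. ρ = 0. Every nonconstant polynomial has order 0.
Therefore ρ = 0.

Order ρ = 0.


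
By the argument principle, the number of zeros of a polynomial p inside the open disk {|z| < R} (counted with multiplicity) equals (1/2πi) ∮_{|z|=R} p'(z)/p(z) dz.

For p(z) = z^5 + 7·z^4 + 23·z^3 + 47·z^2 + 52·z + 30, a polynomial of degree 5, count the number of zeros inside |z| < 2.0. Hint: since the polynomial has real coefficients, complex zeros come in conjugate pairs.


The zeros of p are: (-1 + 2i), (-1 - 2i), (-1 + 1i), (-1 - 1i), -3.
Their magnitudes are: 2.236, 2.236, 1.414, 1.414, 3.
Zeros with |z| < R = 2.0: (-1 + 1i), (-1 - 1i).
Count = 2.
By the argument principle, (1/2πi) ∮_{|z|=R} p'(z)/p(z) dz equals exactly this count.

Number of zeros inside |z| < 2.0: 2.


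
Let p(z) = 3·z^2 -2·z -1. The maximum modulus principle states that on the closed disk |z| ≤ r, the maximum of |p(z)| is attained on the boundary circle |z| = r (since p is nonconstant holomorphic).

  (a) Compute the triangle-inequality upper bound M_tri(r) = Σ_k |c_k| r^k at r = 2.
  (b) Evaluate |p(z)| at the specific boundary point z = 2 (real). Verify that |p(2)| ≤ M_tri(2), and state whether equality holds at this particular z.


Coefficients: c_0 = -1, c_1 = -2, c_2 = 3. Radius r = 2.
Part (a). Triangle bound: M_tri(r) = Σ_k |c_k| r^k
  = |-1|·2^0 + |-2|·2^1 + |3|·2^2
  = 1 + 4 + 12 = 17.
This bounds M(r) := max_{|z|=r} |p(z)| from above; equality holds iff all terms c_k z^k can be made to align in phase at a single z on |z|=r.
Part (b). At z = 2 (real, on the circle |z| = r):
  p(2) = (-1)·2^0 + (-2)·2^1 + (3)·2^2 = 7.
  |p(2)| = 7.
Check: |p(2)| = 7 ≤ 17 = M_tri(2). ✓ Equality does not hold at z = 2 (the coefficients have mixed signs, so the terms do not all align in phase there).

M_tri(2) = 17; |p(2)| = 7; equality at z=2: no.


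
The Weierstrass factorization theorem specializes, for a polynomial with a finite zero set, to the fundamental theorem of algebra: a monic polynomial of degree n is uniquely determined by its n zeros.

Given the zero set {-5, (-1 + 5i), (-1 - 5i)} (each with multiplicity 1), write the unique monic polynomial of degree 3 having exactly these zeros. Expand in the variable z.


The polynomial is p(z) = ∏_{α ∈ S} (z − α), where S = {-5, (-1 + 5i), (-1 - 5i)}.
Expanding the product yields: p(z) = z^3 + 7·z^2 + 36·z + 130.
Note conjugate pairs combine to real quadratics: (z − (-1+5i))(z − (-1−5i)) = z² + 2z + 26.
The resulting polynomial has degree 3 and real coefficients as required.

p(z) = z^3 + 7·z^2 + 36·z + 130.


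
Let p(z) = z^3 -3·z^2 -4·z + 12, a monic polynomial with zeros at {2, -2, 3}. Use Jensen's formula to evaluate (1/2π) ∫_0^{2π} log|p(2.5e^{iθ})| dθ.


Zeros: -2, 2, 3; r = 2.5.
Inside |z| < r: -2, 2. Outside (|z| ≥ r): 3.
p(0) = 12, so log|p(0)| = log(12) = 2.4849.
Apply Jensen: I(r) = log|p(0)| + Σ_k log(r/|z_k|), summed over zeros inside |z| < r.
  log(r/|z_k|) for z_k = 2: log(2.5/2) = 0.2231
  log(r/|z_k|) for z_k = -2: log(2.5/2) = 0.2231
  Outside zeros (3) contribute nothing to the Jensen sum.
Sum over inside zeros: 0.4463.
I(r) = log|p(0)| + (inside sum) = 2.4849 + 0.4463 = 2.9312.
Note: since some zeros are outside |z| ≤ r, the simplified n·log(r) form does NOT apply — only the inside zeros contribute.

I(r) ≈ 2.9312.


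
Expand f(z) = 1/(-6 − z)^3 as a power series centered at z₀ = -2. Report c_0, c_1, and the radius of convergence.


Let w = z − z₀, so z = z₀ + w.
Then -6 − z = -6 − (z₀ + w) = (-6 − z₀) − w = -4 − w.
f(z) = 1/(-4 − w)^3 = (1/(-4)^3) · (1 − w/(-4))^{−3}.
By the binomial series (1−u)^{−3} = Σ_{n≥0} C(n+2, 2) u^n for |u|<1, with u = w/(-4):
  c_n = C(n+2, 2) / (-4)^(n+3).
  c_0 = 1/(-4)^3 = -1/64.
  c_1 = 3/(-4)^4 = 3/256.
The series is valid for |w/d| < 1, i.e. |z − z₀| < |d|.
Radius of convergence: R = |-6 − z₀| = |-4| = 4 (distance from z₀ to the singularity z = -6).

c_0 = -1/64, c_1 = 3/256; R = 4.


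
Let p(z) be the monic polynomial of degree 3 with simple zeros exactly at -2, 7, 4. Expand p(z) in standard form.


The polynomial is p(z) = ∏_{α ∈ S} (z − α), where S = {-2, 7, 4}.
Expanding the product yields: p(z) = z^3 -9·z^2 + 6·z + 56.
The resulting polynomial has degree 3 and real coefficients as required.

p(z) = z^3 -9·z^2 + 6·z + 56.


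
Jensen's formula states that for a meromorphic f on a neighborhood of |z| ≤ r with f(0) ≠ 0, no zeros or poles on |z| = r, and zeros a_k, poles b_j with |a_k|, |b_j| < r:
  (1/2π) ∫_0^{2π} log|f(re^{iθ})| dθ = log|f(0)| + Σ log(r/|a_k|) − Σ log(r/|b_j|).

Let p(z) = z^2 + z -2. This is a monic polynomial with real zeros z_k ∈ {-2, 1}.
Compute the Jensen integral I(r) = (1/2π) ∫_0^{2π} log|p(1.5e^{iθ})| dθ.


Zeros: -2, 1; r = 1.5.
Inside |z| < r: 1. Outside (|z| ≥ r): -2.
p(0) = -2, so log|p(0)| = log(2) = 0.6931.
Apply Jensen: I(r) = log|p(0)| + Σ_k log(r/|z_k|), summed over zeros inside |z| < r.
  log(r/|z_k|) for z_k = 1: log(1.5/1) = 0.4055
  Outside zeros (-2) contribute nothing to the Jensen sum.
Sum over inside zeros: 0.4055.
I(r) = log|p(0)| + (inside sum) = 0.6931 + 0.4055 = 1.0986.
Note: since some zeros are outside |z| ≤ r, the simplified n·log(r) form does NOT apply — only the inside zeros contribute.

I(r) ≈ 1.0986.


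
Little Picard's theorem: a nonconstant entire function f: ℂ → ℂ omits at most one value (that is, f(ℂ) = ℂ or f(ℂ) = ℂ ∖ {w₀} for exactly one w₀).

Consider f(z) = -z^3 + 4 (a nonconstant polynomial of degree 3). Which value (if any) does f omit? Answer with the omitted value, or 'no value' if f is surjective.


Little Picard bounds the complement of f(ℂ) to at most one point.
For every w ∈ ℂ, the equation p(z) − w = 0 is a nonconstant polynomial in z and hence has at least one root by the fundamental theorem of algebra. So p is surjective onto ℂ, omitting no value.

Omitted value: no value.


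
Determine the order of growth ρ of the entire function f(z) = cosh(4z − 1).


cosh(w) is a linear combination of e^{iw} and e^{−iw} (or e^w, e^{−w} in the hyperbolic case), so |cosh(w)| ≤ e^{|w|}. With w = 4z − 1, |w| ≤ 4|z| + 1 = 4r + 1 on |z| = r, giving M(r) ≤ e^{4r + 1}, so ρ ≤ 1. On a suitable ray (z = it for sin/cos; z = t for sinh/cosh, t real → ∞), |cosh(4z − 1)| grows like e^{4|t|}/2, so ρ ≥ 1. Hence ρ = 1.
Therefore ρ = 1.

Order ρ = 1.


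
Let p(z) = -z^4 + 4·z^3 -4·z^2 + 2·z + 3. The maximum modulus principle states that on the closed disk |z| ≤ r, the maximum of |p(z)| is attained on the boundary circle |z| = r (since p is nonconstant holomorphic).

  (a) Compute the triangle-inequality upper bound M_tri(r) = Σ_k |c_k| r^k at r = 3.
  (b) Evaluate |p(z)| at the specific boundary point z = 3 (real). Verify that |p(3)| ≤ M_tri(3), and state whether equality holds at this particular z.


Coefficients: c_0 = 3, c_1 = 2, c_2 = -4, c_3 = 4, c_4 = -1. Radius r = 3.
Part (a). Triangle bound: M_tri(r) = Σ_k |c_k| r^k
  = |3|·3^0 + |2|·3^1 + |-4|·3^2 + |4|·3^3 + |-1|·3^4
  = 3 + 6 + 36 + 108 + 81 = 234.
This bounds M(r) := max_{|z|=r} |p(z)| from above; equality holds iff all terms c_k z^k can be made to align in phase at a single z on |z|=r.
Part (b). At z = 3 (real, on the circle |z| = r):
  p(3) = (3)·3^0 + (2)·3^1 + (-4)·3^2 + (4)·3^3 + (-1)·3^4 = 0.
  |p(3)| = 0.
Check: |p(3)| = 0 ≤ 234 = M_tri(3). ✓ Equality does not hold at z = 3 (the coefficients have mixed signs, so the terms do not all align in phase there).

M_tri(3) = 234; |p(3)| = 0; equality at z=3: no.


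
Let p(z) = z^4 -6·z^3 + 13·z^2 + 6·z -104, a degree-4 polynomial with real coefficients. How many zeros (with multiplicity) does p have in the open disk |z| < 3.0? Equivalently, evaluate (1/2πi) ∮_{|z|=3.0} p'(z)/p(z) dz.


The zeros of p are: -2, 4, (2 + 3i), (2 - 3i).
Their magnitudes are: 2, 4, 3.606, 3.606.
Zeros with |z| < R = 3.0: -2.
Count = 1.
By the argument principle, (1/2πi) ∮_{|z|=R} p'(z)/p(z) dz equals exactly this count.

Number of zeros inside |z| < 3.0: 1.


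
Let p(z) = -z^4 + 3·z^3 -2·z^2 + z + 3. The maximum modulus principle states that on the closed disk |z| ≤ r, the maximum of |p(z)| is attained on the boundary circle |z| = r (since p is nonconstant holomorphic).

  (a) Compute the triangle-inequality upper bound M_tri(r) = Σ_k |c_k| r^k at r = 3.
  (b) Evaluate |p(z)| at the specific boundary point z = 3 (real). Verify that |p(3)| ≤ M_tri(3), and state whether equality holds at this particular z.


Coefficients: c_0 = 3, c_1 = 1, c_2 = -2, c_3 = 3, c_4 = -1. Radius r = 3.
Part (a). Triangle bound: M_tri(r) = Σ_k |c_k| r^k
  = |3|·3^0 + |1|·3^1 + |-2|·3^2 + |3|·3^3 + |-1|·3^4
  = 3 + 3 + 18 + 81 + 81 = 186.
This bounds M(r) := max_{|z|=r} |p(z)| from above; equality holds iff all terms c_k z^k can be made to align in phase at a single z on |z|=r.
Part (b). At z = 3 (real, on the circle |z| = r):
  p(3) = (3)·3^0 + (1)·3^1 + (-2)·3^2 + (3)·3^3 + (-1)·3^4 = -12.
  |p(3)| = 12.
Check: |p(3)| = 12 ≤ 186 = M_tri(3). ✓ Equality does not hold at z = 3 (the coefficients have mixed signs, so the terms do not all align in phase there).

M_tri(3) = 186; |p(3)| = 12; equality at z=3: no.


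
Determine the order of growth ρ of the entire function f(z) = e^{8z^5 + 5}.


|e^{8z^5 + 5}| = e^{Re(8·z^5) + 5} ≤ e^{8|z|^5 + 5} = e^{8r^5 + 5} on |z| = r, so ρ ≤ 5. Choosing z on |z|=r so that 8·z^5 is real positive (always possible by picking arg z appropriately) gives |f(z)| = e^{8r^5 + 5}, matching the bound. The additive constant 5 does not affect log log M(r) ~ 5·log r. Hence ρ = 5.
Therefore ρ = 5.

Order ρ = 5.


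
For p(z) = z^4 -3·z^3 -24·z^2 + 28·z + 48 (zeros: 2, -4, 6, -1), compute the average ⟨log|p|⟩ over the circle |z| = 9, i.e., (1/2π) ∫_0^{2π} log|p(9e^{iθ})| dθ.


Zeros: -4, -1, 2, 6; r = 9.
Inside |z| < r: -4, -1, 2, 6. Outside (|z| ≥ r): ∅.
p(0) = 48, so log|p(0)| = log(48) = 3.8712.
Apply Jensen: I(r) = log|p(0)| + Σ_k log(r/|z_k|), summed over zeros inside |z| < r.
  log(r/|z_k|) for z_k = 2: log(9/2) = 1.5041
  log(r/|z_k|) for z_k = -4: log(9/4) = 0.8109
  log(r/|z_k|) for z_k = 6: log(9/6) = 0.4055
  log(r/|z_k|) for z_k = -1: log(9/1) = 2.1972
Sum over inside zeros: 4.9177.
I(r) = log|p(0)| + (inside sum) = 3.8712 + 4.9177 = 8.7889.
Closed form (all zeros inside, monic): I(r) = n·log(r) = 4·log(9) = 8.7889. ✓

I(r) ≈ 8.7889.


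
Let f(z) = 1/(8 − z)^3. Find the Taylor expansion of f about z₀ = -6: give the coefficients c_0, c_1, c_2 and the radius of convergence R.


Let w = z − z₀, so z = z₀ + w.
Then 8 − z = 8 − (z₀ + w) = (8 − z₀) − w = 14 − w.
f(z) = 1/(14 − w)^3 = (1/(14)^3) · (1 − w/(14))^{−3}.
By the binomial series (1−u)^{−3} = Σ_{n≥0} C(n+2, 2) u^n for |u|<1, with u = w/(14):
  c_n = C(n+2, 2) / (14)^(n+3).
  c_0 = 1/(14)^3 = 1/2744.
  c_1 = 3/(14)^4 = 3/38416.
  c_2 = 6/(14)^5 = 3/268912.
The series is valid for |w/d| < 1, i.e. |z − z₀| < |d|.
Radius of convergence: R = |8 − z₀| = |14| = 14 (distance from z₀ to the singularity z = 8).

c_0 = 1/2744, c_1 = 3/38416, c_2 = 3/268912; R = 14.


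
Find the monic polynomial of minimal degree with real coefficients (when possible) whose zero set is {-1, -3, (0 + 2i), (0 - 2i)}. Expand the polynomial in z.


The polynomial is p(z) = ∏_{α ∈ S} (z − α), where S = {-1, -3, (0 + 2i), (0 - 2i)}.
Expanding the product yields: p(z) = z^4 + 4·z^3 + 7·z^2 + 16·z + 12.
Note conjugate pairs combine to real quadratics: (z − (0+2i))(z − (0−2i)) = z² + 4.
The resulting polynomial has degree 4 and real coefficients as required.

p(z) = z^4 + 4·z^3 + 7·z^2 + 16·z + 12.


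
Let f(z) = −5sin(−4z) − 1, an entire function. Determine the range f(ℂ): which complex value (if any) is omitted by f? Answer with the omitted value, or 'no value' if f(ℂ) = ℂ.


Little Picard bounds the complement of f(ℂ) to at most one point.
sin is entire and surjective onto ℂ: for every w ∈ ℂ, sin(ζ) = w has a solution ζ ∈ ℂ (e.g., via the complex inverse arcsin). With ζ = −4z this gives z = ζ/(-4). Then -5·sin(−4z) takes every value in -5·ℂ = ℂ, and adding -1 is a bijection of ℂ. So f is surjective and omits no value. (Note: only on the real line is sin bounded by [−1, 1].)

Omitted value: no value.


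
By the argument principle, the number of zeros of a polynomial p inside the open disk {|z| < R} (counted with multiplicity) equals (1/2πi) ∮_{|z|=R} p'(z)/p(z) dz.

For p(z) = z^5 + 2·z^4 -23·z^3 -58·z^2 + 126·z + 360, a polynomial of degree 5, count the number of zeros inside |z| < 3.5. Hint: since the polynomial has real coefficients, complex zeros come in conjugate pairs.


The zeros of p are: 3, (-3 + 1i), (-3 - 1i), -3, 4.
Their magnitudes are: 3, 3.162, 3.162, 3, 4.
Zeros with |z| < R = 3.5: 3, (-3 + 1i), (-3 - 1i), -3.
Count = 4.
By the argument principle, (1/2πi) ∮_{|z|=R} p'(z)/p(z) dz equals exactly this count.

Number of zeros inside |z| < 3.5: 4.


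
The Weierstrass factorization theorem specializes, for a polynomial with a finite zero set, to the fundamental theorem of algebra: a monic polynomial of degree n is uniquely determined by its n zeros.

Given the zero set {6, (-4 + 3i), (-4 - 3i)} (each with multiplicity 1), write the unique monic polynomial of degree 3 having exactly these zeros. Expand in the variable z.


The polynomial is p(z) = ∏_{α ∈ S} (z − α), where S = {6, (-4 + 3i), (-4 - 3i)}.
Expanding the product yields: p(z) = z^3 + 2·z^2 -23·z -150.
Note conjugate pairs combine to real quadratics: (z − (-4+3i))(z − (-4−3i)) = z² + 8z + 25.
The resulting polynomial has degree 3 and real coefficients as required.

p(z) = z^3 + 2·z^2 -23·z -150.


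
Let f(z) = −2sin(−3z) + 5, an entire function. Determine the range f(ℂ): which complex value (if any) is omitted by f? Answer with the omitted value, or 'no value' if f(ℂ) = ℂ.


Little Picard bounds the complement of f(ℂ) to at most one point.
sin is entire and surjective onto ℂ: for every w ∈ ℂ, sin(ζ) = w has a solution ζ ∈ ℂ (e.g., via the complex inverse arcsin). With ζ = −3z this gives z = ζ/(-3). Then -2·sin(−3z) takes every value in -2·ℂ = ℂ, and adding 5 is a bijection of ℂ. So f is surjective and omits no value. (Note: only on the real line is sin bounded by [−1, 1].)

Omitted value: no value.


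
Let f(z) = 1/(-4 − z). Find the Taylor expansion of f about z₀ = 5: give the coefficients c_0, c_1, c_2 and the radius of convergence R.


Let w = z − z₀, so z = z₀ + w.
Then -4 − z = -4 − (z₀ + w) = (-4 − z₀) − w = -9 − w.
f(z) = 1/(-9 − w) = (1/(-9)) · 1/(1 − w/(-9)) = Σ_{n≥0} w^n / (-9)^(n+1).
So c_n = 1/(-9)^(n+1):
  c_0 = 1/(-9)^1 = -1/9.
  c_1 = 1/(-9)^2 = 1/81.
  c_2 = 1/(-9)^3 = -1/729.
The series is valid for |w/d| < 1, i.e. |z − z₀| < |d|.
Radius of convergence: R = |-4 − z₀| = |-9| = 9 (distance from z₀ to the singularity z = -4).

c_0 = -1/9, c_1 = 1/81, c_2 = -1/729; R = 9.


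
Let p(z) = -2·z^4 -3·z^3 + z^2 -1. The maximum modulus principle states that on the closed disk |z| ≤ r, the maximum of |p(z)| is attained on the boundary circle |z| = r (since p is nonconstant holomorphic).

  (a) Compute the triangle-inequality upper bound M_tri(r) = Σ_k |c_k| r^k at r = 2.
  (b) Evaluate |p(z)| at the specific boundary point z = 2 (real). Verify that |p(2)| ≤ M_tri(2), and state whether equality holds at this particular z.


Coefficients: c_0 = -1, c_1 = 0, c_2 = 1, c_3 = -3, c_4 = -2. Radius r = 2.
Part (a). Triangle bound: M_tri(r) = Σ_k |c_k| r^k
  = |-1|·2^0 + |0|·2^1 + |1|·2^2 + |-3|·2^3 + |-2|·2^4
  = 1 + 0 + 4 + 24 + 32 = 61.
This bounds M(r) := max_{|z|=r} |p(z)| from above; equality holds iff all terms c_k z^k can be made to align in phase at a single z on |z|=r.
Part (b). At z = 2 (real, on the circle |z| = r):
  p(2) = (-1)·2^0 + (0)·2^1 + (1)·2^2 + (-3)·2^3 + (-2)·2^4 = -53.
  |p(2)| = 53.
Check: |p(2)| = 53 ≤ 61 = M_tri(2). ✓ Equality does not hold at z = 2 (the coefficients have mixed signs, so the terms do not all align in phase there).

M_tri(2) = 61; |p(2)| = 53; equality at z=2: no.


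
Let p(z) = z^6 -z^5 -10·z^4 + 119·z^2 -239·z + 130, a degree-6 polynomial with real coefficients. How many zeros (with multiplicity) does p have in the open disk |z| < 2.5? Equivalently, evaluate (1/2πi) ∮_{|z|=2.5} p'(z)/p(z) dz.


The zeros of p are: 1, 2, (-3 + 2i), (-3 - 2i), (2 + 1i), (2 - 1i).
Their magnitudes are: 1, 2, 3.606, 3.606, 2.236, 2.236.
Zeros with |z| < R = 2.5: 1, 2, (2 + 1i), (2 - 1i).
Count = 4.
By the argument principle, (1/2πi) ∮_{|z|=R} p'(z)/p(z) dz equals exactly this count.

Number of zeros inside |z| < 2.5: 4.


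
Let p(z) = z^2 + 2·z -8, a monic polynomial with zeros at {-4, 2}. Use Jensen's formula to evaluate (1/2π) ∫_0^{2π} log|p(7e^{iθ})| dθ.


Zeros: -4, 2; r = 7.
Inside |z| < r: -4, 2. Outside (|z| ≥ r): ∅.
p(0) = -8, so log|p(0)| = log(8) = 2.0794.
Apply Jensen: I(r) = log|p(0)| + Σ_k log(r/|z_k|), summed over zeros inside |z| < r.
  log(r/|z_k|) for z_k = -4: log(7/4) = 0.5596
  log(r/|z_k|) for z_k = 2: log(7/2) = 1.2528
Sum over inside zeros: 1.8124.
I(r) = log|p(0)| + (inside sum) = 2.0794 + 1.8124 = 3.8918.
Closed form (all zeros inside, monic): I(r) = n·log(r) = 2·log(7) = 3.8918. ✓

I(r) ≈ 3.8918.


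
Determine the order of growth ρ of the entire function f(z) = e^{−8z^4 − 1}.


|e^{−8z^4 − 1}| = e^{Re(-8·z^4) + -1} ≤ e^{8|z|^4 + -1} = e^{8r^4 + -1} on |z| = r, so ρ ≤ 4. Choosing z on |z|=r so that -8·z^4 is real positive (always possible by picking arg z appropriately) gives |f(z)| = e^{8r^4 + -1}, matching the bound. The additive constant -1 does not affect log log M(r) ~ 4·log r. Hence ρ = 4.
Therefore ρ = 4.

Order ρ = 4.


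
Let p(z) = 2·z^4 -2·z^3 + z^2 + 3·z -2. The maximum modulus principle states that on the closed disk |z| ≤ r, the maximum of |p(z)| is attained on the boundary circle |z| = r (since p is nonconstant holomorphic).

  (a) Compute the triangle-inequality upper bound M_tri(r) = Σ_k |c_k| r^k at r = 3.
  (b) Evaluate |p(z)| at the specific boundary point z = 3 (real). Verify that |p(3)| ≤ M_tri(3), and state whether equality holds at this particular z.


Coefficients: c_0 = -2, c_1 = 3, c_2 = 1, c_3 = -2, c_4 = 2. Radius r = 3.
Part (a). Triangle bound: M_tri(r) = Σ_k |c_k| r^k
  = |-2|·3^0 + |3|·3^1 + |1|·3^2 + |-2|·3^3 + |2|·3^4
  = 2 + 9 + 9 + 54 + 162 = 236.
This bounds M(r) := max_{|z|=r} |p(z)| from above; equality holds iff all terms c_k z^k can be made to align in phase at a single z on |z|=r.
Part (b). At z = 3 (real, on the circle |z| = r):
  p(3) = (-2)·3^0 + (3)·3^1 + (1)·3^2 + (-2)·3^3 + (2)·3^4 = 124.
  |p(3)| = 124.
Check: |p(3)| = 124 ≤ 236 = M_tri(3). ✓ Equality does not hold at z = 3 (the coefficients have mixed signs, so the terms do not all align in phase there).

M_tri(3) = 236; |p(3)| = 124; equality at z=3: no.


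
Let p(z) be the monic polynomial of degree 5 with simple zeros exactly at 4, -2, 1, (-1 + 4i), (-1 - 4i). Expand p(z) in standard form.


The polynomial is p(z) = ∏_{α ∈ S} (z − α), where S = {4, -2, 1, (-1 + 4i), (-1 - 4i)}.
Expanding the product yields: p(z) = z^5 -z^4 + 5·z^3 -55·z^2 -86·z + 136.
Note conjugate pairs combine to real quadratics: (z − (-1+4i))(z − (-1−4i)) = z² + 2z + 17.
The resulting polynomial has degree 5 and real coefficients as required.

p(z) = z^5 -z^4 + 5·z^3 -55·z^2 -86·z + 136.


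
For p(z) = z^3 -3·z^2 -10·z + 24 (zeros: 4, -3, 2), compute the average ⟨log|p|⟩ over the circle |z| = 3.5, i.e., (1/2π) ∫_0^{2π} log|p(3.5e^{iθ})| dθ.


Zeros: -3, 2, 4; r = 3.5.
Inside |z| < r: -3, 2. Outside (|z| ≥ r): 4.
p(0) = 24, so log|p(0)| = log(24) = 3.1781.
Apply Jensen: I(r) = log|p(0)| + Σ_k log(r/|z_k|), summed over zeros inside |z| < r.
  log(r/|z_k|) for z_k = -3: log(3.5/3) = 0.1542
  log(r/|z_k|) for z_k = 2: log(3.5/2) = 0.5596
  Outside zeros (4) contribute nothing to the Jensen sum.
Sum over inside zeros: 0.7138.
I(r) = log|p(0)| + (inside sum) = 3.1781 + 0.7138 = 3.8918.
Note: since some zeros are outside |z| ≤ r, the simplified n·log(r) form does NOT apply — only the inside zeros contribute.

I(r) ≈ 3.8918.


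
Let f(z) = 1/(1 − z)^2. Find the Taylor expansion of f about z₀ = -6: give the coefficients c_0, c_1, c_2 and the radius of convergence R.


Let w = z − z₀, so z = z₀ + w.
Then 1 − z = 1 − (z₀ + w) = (1 − z₀) − w = 7 − w.
f(z) = 1/(7 − w)^2 = (1/(7)^2) · (1 − w/(7))^{−2}.
By the binomial series (1−u)^{−2} = Σ_{n≥0} C(n+1, 1) u^n for |u|<1, with u = w/(7):
  c_n = C(n+1, 1) / (7)^(n+2).
  c_0 = 1/(7)^2 = 1/49.
  c_1 = 2/(7)^3 = 2/343.
  c_2 = 3/(7)^4 = 3/2401.
The series is valid for |w/d| < 1, i.e. |z − z₀| < |d|.
Radius of convergence: R = |1 − z₀| = |7| = 7 (distance from z₀ to the singularity z = 1).

c_0 = 1/49, c_1 = 2/343, c_2 = 3/2401; R = 7.


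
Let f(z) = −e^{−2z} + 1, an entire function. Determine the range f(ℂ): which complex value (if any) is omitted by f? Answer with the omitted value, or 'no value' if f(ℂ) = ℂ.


Little Picard bounds the complement of f(ℂ) to at most one point.
e^{−2z} is never zero on ℂ, so -1·e^{−2z} takes every value in ℂ ∖ {0}. Adding 1 shifts the range to ℂ ∖ {1}. Thus f omits exactly the value 1.

Omitted value: 1.


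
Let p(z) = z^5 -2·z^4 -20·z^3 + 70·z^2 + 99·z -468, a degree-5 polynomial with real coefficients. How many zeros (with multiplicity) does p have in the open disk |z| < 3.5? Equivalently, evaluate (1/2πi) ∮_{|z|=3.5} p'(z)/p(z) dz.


The zeros of p are: -4, -3, 3, (3 + 2i), (3 - 2i).
Their magnitudes are: 4, 3, 3, 3.606, 3.606.
Zeros with |z| < R = 3.5: -3, 3.
Count = 2.
By the argument principle, (1/2πi) ∮_{|z|=R} p'(z)/p(z) dz equals exactly this count.

Number of zeros inside |z| < 3.5: 2.


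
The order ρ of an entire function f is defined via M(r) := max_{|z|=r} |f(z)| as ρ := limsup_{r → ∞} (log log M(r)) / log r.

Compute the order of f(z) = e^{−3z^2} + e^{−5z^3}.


Each summand is entire of order 2 and 3 respectively (as in the single-exponential case). The order of a sum is at most the max of the orders, so ρ ≤ 3. For the lower bound: on |z|=r choose arg z so that -5z^3 is real positive; then |e^{-5z^3}| = e^{5r^3} while |e^{-3z^2}| ≤ e^{3r^2} = o(e^{5r^3}). So |f| ≥ e^{5r^3}(1 − o(1)) and ρ ≥ 3. Hence ρ = max(2, 3) = 3.
Therefore ρ = 3.

Order ρ = 3.
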